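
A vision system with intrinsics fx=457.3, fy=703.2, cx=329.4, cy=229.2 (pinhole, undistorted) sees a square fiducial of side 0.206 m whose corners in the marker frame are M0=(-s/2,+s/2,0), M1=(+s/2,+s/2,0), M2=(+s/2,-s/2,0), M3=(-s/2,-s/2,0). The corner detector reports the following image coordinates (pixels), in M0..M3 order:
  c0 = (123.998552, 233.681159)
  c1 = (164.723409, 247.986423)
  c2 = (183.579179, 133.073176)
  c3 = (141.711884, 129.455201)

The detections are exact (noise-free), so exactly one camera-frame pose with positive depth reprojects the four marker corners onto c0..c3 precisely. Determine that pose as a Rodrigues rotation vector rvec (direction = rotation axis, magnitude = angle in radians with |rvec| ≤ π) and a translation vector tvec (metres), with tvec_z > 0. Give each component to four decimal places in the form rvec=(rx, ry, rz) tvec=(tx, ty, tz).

Intrinsics K: fx=457.3, fy=703.2, cx=329.4, cy=229.2
Marker side s = 0.206 m; corners in marker frame (Z=0):
  M0 = (-0.1030, +0.1030, 0)
  M1 = (+0.1030, +0.1030, 0)
  M2 = (+0.1030, -0.1030, 0)
  M3 = (-0.1030, -0.1030, 0)
Detected image corners:
  c0 = (123.998552, 233.681159) px
  c1 = (164.723409, 247.986423) px
  c2 = (183.579179, 133.073176) px
  c3 = (141.711884, 129.455201) px
Planar DLT: solve 8×8 A·h = b for H (H[2,2]=1):
  H  [+128.71797 -99.78890 +152.57739]
  H  [-43.67697 +517.11294 +185.42287]
  H  [-0.46754 -0.07272 +1.00000]
B = K⁻¹H; ‖b₁‖=0.780372, ‖b₂‖=0.780372; λ = 2/(‖b₁‖+‖b₂‖) = 1.281441, sign → tz>0 ⇒ λ=+1.281441
r₁ = λ·B[:,0] = (+0.79225,+0.11569,-0.59913); r₂ = λ·B[:,1] = (-0.21251,+0.97271,-0.09318)
r₃ = r₁×r₂ = (+0.57199,+0.20114,+0.79521); SVD([r₁ r₂ r₃]) → R = UVᵀ:
  R  [+0.79225 -0.21251 +0.57199]
  R  [+0.11569 +0.97271 +0.20114]
  R  [-0.59913 -0.09318 +0.79521]
t = (-0.49549, -0.07978, +1.28144) m
tr R = 2.560172; θ = arccos((tr R − 1)/2) = 0.675993 rad = 38.732°
axis k = ((R−Rᵀ)₃₂, (R−Rᵀ)₁₃, (R−Rᵀ)₂₁) / (2 sinθ) = (-0.235209, +0.935890, +0.262271)
rvec = θ·k = (-0.158999, +0.632656, +0.177293)

rvec=(-0.1590, 0.6327, 0.1773) tvec=(-0.4955, -0.0798, 1.2814)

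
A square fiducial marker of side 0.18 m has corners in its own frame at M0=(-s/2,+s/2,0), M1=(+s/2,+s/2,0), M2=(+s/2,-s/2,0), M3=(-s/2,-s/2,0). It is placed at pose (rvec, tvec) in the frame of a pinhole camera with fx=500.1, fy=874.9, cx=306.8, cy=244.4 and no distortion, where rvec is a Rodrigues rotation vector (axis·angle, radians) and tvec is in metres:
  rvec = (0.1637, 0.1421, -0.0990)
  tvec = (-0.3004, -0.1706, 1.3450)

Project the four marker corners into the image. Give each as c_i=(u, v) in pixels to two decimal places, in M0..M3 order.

c0=(168.62, 196.93) c1=(231.77, 185.87) c2=(222.69, 67.28) c3=(158.41, 80.94)

Intrinsics K: fx=500.1, fy=874.9, cx=306.8, cy=244.4
Marker side s = 0.18 m; corners in marker frame (Z=0):
  M0 = (-0.0900, +0.0900, 0)
  M1 = (+0.0900, +0.0900, 0)
  M2 = (+0.0900, -0.0900, 0)
  M3 = (-0.0900, -0.0900, 0)
rvec = (0.1637, 0.1421, -0.0990), |rvec| = θ = 0.23831 rad = 13.654°
Rodrigues: sinθ=0.23606, 1−cosθ=0.02826; R = I + sinθ·[k]× + (1−cosθ)·[k]×²:
    [+0.98507 +0.10964 +0.13269]
    [-0.08649 +0.98179 -0.16916]
    [-0.14882 +0.15515 +0.97662]
t = (-0.3004, -0.1706, 1.3450) m
M0: Pc = R·M0+t = (-0.37919, -0.07446, +1.37236); u = 500.1·(-0.37919)/1.37236 + 306.8 = 168.6200, v = 874.9·(-0.07446)/1.37236 + 244.4 = 196.9337
M1: Pc = R·M1+t = (-0.20188, -0.09002, +1.34557); u = 500.1·(-0.20188)/1.34557 + 306.8 = 231.7701, v = 874.9·(-0.09002)/1.34557 + 244.4 = 185.8662
M2: Pc = R·M2+t = (-0.22161, -0.26674, +1.31764); u = 500.1·(-0.22161)/1.31764 + 306.8 = 222.6894, v = 874.9·(-0.26674)/1.31764 + 244.4 = 67.2843
M3: Pc = R·M3+t = (-0.39892, -0.25118, +1.34443); u = 500.1·(-0.39892)/1.34443 + 306.8 = 158.4084, v = 874.9·(-0.25118)/1.34443 + 244.4 = 80.9445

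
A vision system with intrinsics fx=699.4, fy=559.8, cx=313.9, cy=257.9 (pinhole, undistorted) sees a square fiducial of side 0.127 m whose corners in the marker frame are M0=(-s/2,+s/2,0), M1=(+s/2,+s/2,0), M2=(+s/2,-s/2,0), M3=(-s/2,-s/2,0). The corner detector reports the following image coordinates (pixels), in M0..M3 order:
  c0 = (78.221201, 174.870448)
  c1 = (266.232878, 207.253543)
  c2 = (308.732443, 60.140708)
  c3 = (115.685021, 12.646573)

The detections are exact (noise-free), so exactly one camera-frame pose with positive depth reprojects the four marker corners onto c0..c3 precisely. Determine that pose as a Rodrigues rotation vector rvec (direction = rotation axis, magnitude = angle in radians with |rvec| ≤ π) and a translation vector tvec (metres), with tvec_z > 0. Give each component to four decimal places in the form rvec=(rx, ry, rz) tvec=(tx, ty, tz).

rvec=(0.1987, -0.3005, 0.2127) tvec=(-0.0777, -0.1165, 0.4606)

Intrinsics K: fx=699.4, fy=559.8, cx=313.9, cy=257.9
Marker side s = 0.127 m; corners in marker frame (Z=0):
  M0 = (-0.0635, +0.0635, 0)
  M1 = (+0.0635, +0.0635, 0)
  M2 = (+0.0635, -0.0635, 0)
  M3 = (-0.0635, -0.0635, 0)
Detected image corners:
  c0 = (78.221201, 174.870448) px
  c1 = (266.232878, 207.253543) px
  c2 = (308.732443, 60.140708) px
  c3 = (115.685021, 12.646573) px
Planar DLT: solve 8×8 A·h = b for H (H[2,2]=1):
  H  [+1630.26296 -248.28928 +195.87898]
  H  [+390.34795 +1255.16397 +116.30998]
  H  [+0.67877 +0.35055 +1.00000]
B = K⁻¹H; ‖b₁‖=2.171301, ‖b₂‖=2.171301; λ = 2/(‖b₁‖+‖b₂‖) = 0.460553, sign → tz>0 ⇒ λ=+0.460553
r₁ = λ·B[:,0] = (+0.93322,+0.17712,+0.31261); r₂ = λ·B[:,1] = (-0.23596,+0.95826,+0.16145)
r₃ = r₁×r₂ = (-0.27096,-0.22443,+0.93606); SVD([r₁ r₂ r₃]) → R = UVᵀ:
  R  [+0.93322 -0.23596 -0.27096]
  R  [+0.17712 +0.95826 -0.22443]
  R  [+0.31261 +0.16145 +0.93606]
t = (-0.07772, -0.11649, +0.46055) m
tr R = 2.827541; θ = arccos((tr R − 1)/2) = 0.418325 rad = 23.968°
axis k = ((R−Rᵀ)₃₂, (R−Rᵀ)₁₃, (R−Rᵀ)₂₁) / (2 sinθ) = (+0.474944, -0.718279, +0.508432)
rvec = θ·k = (+0.198681, -0.300474, +0.212690)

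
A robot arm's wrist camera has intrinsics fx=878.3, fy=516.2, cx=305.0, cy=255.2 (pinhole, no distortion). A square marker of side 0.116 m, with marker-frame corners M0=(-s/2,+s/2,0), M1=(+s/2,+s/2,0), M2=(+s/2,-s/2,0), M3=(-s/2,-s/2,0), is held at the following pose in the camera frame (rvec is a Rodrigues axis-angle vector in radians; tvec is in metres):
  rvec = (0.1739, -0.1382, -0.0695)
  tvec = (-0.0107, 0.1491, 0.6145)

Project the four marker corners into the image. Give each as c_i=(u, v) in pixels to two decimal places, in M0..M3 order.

c0=(212.91, 431.49) c1=(374.32, 419.60) c2=(367.17, 328.96) c3=(200.02, 338.95)

Intrinsics K: fx=878.3, fy=516.2, cx=305.0, cy=255.2
Marker side s = 0.116 m; corners in marker frame (Z=0):
  M0 = (-0.0580, +0.0580, 0)
  M1 = (+0.0580, +0.0580, 0)
  M2 = (+0.0580, -0.0580, 0)
  M3 = (-0.0580, -0.0580, 0)
rvec = (0.1739, -0.1382, -0.0695), |rvec| = θ = 0.23275 rad = 13.335°
Rodrigues: sinθ=0.23065, 1−cosθ=0.02696; R = I + sinθ·[k]× + (1−cosθ)·[k]×²:
    [+0.98809 +0.05691 -0.14297]
    [-0.08084 +0.98254 -0.16755]
    [+0.13094 +0.17712 +0.97544]
t = (-0.0107, 0.1491, 0.6145) m
M0: Pc = R·M0+t = (-0.06471, +0.21078, +0.61718); u = 878.3·(-0.06471)/0.61718 + 305.0 = 212.9143, v = 516.2·(+0.21078)/0.61718 + 255.2 = 431.4904
M1: Pc = R·M1+t = (+0.04991, +0.20140, +0.63237); u = 878.3·(+0.04991)/0.63237 + 305.0 = 374.3205, v = 516.2·(+0.20140)/0.63237 + 255.2 = 419.6016
M2: Pc = R·M2+t = (+0.04331, +0.08742, +0.61182); u = 878.3·(+0.04331)/0.61182 + 305.0 = 367.1711, v = 516.2·(+0.08742)/0.61182 + 255.2 = 328.9604
M3: Pc = R·M3+t = (-0.07131, +0.09680, +0.59663); u = 878.3·(-0.07131)/0.59663 + 305.0 = 200.0248, v = 516.2·(+0.09680)/0.59663 + 255.2 = 338.9511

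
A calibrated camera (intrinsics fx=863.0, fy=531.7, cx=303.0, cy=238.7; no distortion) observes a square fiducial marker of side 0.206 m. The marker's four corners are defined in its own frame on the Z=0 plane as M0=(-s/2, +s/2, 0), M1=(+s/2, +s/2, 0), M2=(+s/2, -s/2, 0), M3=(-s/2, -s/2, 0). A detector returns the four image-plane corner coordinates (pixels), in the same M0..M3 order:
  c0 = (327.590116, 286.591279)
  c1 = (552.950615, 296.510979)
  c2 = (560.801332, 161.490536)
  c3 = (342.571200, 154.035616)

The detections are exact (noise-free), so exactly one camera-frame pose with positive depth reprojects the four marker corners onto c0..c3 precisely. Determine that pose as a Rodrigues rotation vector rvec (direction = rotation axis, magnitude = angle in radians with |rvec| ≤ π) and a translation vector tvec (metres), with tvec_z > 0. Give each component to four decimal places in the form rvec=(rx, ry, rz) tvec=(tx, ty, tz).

rvec=(-0.1318, 0.0594, 0.0697) tvec=(0.1329, -0.0230, 0.8069)

Intrinsics K: fx=863.0, fy=531.7, cx=303.0, cy=238.7
Marker side s = 0.206 m; corners in marker frame (Z=0):
  M0 = (-0.1030, +0.1030, 0)
  M1 = (+0.1030, +0.1030, 0)
  M2 = (+0.1030, -0.1030, 0)
  M3 = (-0.1030, -0.1030, 0)
Detected image corners:
  c0 = (327.590116, 286.591279) px
  c1 = (552.950615, 296.510979) px
  c2 = (560.801332, 161.490536) px
  c3 = (342.571200, 154.035616) px
Planar DLT: solve 8×8 A·h = b for H (H[2,2]=1):
  H  [+1041.14318 -126.97158 +445.16969]
  H  [+24.31708 +613.43393 +223.51845]
  H  [-0.07903 -0.16013 +1.00000]
B = K⁻¹H; ‖b₁‖=1.239364, ‖b₂‖=1.239364; λ = 2/(‖b₁‖+‖b₂‖) = 0.806865, sign → tz>0 ⇒ λ=+0.806865
r₁ = λ·B[:,0] = (+0.99581,+0.06553,-0.06377); r₂ = λ·B[:,1] = (-0.07335,+0.98890,-0.12920)
r₃ = r₁×r₂ = (+0.05460,+0.13334,+0.98957); SVD([r₁ r₂ r₃]) → R = UVᵀ:
  R  [+0.99581 -0.07335 +0.05460]
  R  [+0.06553 +0.98890 +0.13334]
  R  [-0.06377 -0.12920 +0.98957]
t = (+0.13292, -0.02304, +0.80687) m
tr R = 2.974278; θ = arccos((tr R − 1)/2) = 0.160552 rad = 9.199°
axis k = ((R−Rᵀ)₃₂, (R−Rᵀ)₁₃, (R−Rᵀ)₂₁) / (2 sinθ) = (-0.821138, +0.370209, +0.434371)
rvec = θ·k = (-0.131836, +0.059438, +0.069739)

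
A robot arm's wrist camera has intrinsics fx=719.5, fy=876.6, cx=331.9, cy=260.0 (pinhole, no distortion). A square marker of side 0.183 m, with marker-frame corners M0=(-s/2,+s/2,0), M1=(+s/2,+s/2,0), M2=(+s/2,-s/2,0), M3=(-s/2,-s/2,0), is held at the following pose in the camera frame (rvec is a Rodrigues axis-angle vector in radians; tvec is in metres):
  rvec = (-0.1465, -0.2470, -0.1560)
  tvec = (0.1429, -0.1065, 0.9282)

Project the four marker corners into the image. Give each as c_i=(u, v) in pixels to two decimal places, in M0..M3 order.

Intrinsics K: fx=719.5, fy=876.6, cx=331.9, cy=260.0
Marker side s = 0.183 m; corners in marker frame (Z=0):
  M0 = (-0.0915, +0.0915, 0)
  M1 = (+0.0915, +0.0915, 0)
  M2 = (+0.0915, -0.0915, 0)
  M3 = (-0.0915, -0.0915, 0)
rvec = (-0.1465, -0.2470, -0.1560), |rvec| = θ = 0.32681 rad = 18.725°
Rodrigues: sinθ=0.32103, 1−cosθ=0.05293; R = I + sinθ·[k]× + (1−cosθ)·[k]×²:
    [+0.95771 +0.17117 -0.23130]
    [-0.13531 +0.97730 +0.16300]
    [+0.25395 -0.12481 +0.95913]
t = (0.1429, -0.1065, 0.9282) m
M0: Pc = R·M0+t = (+0.07093, -0.00470, +0.89354); u = 719.5·(+0.07093)/0.89354 + 331.9 = 389.0159, v = 876.6·(-0.00470)/0.89354 + 260.0 = 255.3928
M1: Pc = R·M1+t = (+0.24619, -0.02946, +0.94002); u = 719.5·(+0.24619)/0.94002 + 331.9 = 520.3385, v = 876.6·(-0.02946)/0.94002 + 260.0 = 232.5301
M2: Pc = R·M2+t = (+0.21487, -0.20830, +0.96286); u = 719.5·(+0.21487)/0.96286 + 331.9 = 492.4613, v = 876.6·(-0.20830)/0.96286 + 260.0 = 70.3570
M3: Pc = R·M3+t = (+0.03961, -0.18354, +0.91638); u = 719.5·(+0.03961)/0.91638 + 331.9 = 362.9982, v = 876.6·(-0.18354)/0.91638 + 260.0 = 84.4254

c0=(389.02, 255.39) c1=(520.34, 232.53) c2=(492.46, 70.36) c3=(363.00, 84.43)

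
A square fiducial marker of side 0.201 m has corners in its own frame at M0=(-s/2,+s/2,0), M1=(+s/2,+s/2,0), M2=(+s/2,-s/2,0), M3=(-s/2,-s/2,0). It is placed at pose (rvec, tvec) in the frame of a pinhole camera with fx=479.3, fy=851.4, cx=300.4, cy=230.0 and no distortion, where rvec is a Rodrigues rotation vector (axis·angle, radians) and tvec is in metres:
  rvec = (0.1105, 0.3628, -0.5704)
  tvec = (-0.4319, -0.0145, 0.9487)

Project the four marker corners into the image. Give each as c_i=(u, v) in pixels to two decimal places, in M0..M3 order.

Intrinsics K: fx=479.3, fy=851.4, cx=300.4, cy=230.0
Marker side s = 0.201 m; corners in marker frame (Z=0):
  M0 = (-0.1005, +0.1005, 0)
  M1 = (+0.1005, +0.1005, 0)
  M2 = (+0.1005, -0.1005, 0)
  M3 = (-0.1005, -0.1005, 0)
rvec = (0.1105, 0.3628, -0.5704), |rvec| = θ = 0.68497 rad = 39.246°
Rodrigues: sinθ=0.63265, 1−cosθ=0.22556; R = I + sinθ·[k]× + (1−cosθ)·[k]×²:
    [+0.78031 +0.54610 +0.30479]
    [-0.50756 +0.83771 -0.20155]
    [-0.36539 +0.00257 +0.93085]
t = (-0.4319, -0.0145, 0.9487) m
M0: Pc = R·M0+t = (-0.45544, +0.12070, +0.98568); u = 479.3·(-0.45544)/0.98568 + 300.4 = 78.9376, v = 851.4·(+0.12070)/0.98568 + 230.0 = 334.2567
M1: Pc = R·M1+t = (-0.29860, +0.01868, +0.91224); u = 479.3·(-0.29860)/0.91224 + 300.4 = 143.5142, v = 851.4·(+0.01868)/0.91224 + 230.0 = 247.4349
M2: Pc = R·M2+t = (-0.40836, -0.14970, +0.91172); u = 479.3·(-0.40836)/0.91172 + 300.4 = 85.7197, v = 851.4·(-0.14970)/0.91172 + 230.0 = 90.2045
M3: Pc = R·M3+t = (-0.56520, -0.04768, +0.98516); u = 479.3·(-0.56520)/0.98516 + 300.4 = 25.4178, v = 851.4·(-0.04768)/0.98516 + 230.0 = 188.7933

c0=(78.94, 334.26) c1=(143.51, 247.43) c2=(85.72, 90.20) c3=(25.42, 188.79)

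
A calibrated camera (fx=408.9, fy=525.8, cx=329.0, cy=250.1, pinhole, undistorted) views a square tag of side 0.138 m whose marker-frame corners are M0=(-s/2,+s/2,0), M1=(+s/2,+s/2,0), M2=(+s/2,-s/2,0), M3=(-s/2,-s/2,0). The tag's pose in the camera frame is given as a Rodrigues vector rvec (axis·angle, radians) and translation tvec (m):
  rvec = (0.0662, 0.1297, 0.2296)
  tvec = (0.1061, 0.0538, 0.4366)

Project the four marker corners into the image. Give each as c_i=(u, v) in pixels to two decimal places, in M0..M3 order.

c0=(350.90, 372.55) c1=(477.32, 415.89) c2=(510.91, 253.46) c3=(380.03, 215.18)

Intrinsics K: fx=408.9, fy=525.8, cx=329.0, cy=250.1
Marker side s = 0.138 m; corners in marker frame (Z=0):
  M0 = (-0.0690, +0.0690, 0)
  M1 = (+0.0690, +0.0690, 0)
  M2 = (+0.0690, -0.0690, 0)
  M3 = (-0.0690, -0.0690, 0)
rvec = (0.0662, 0.1297, 0.2296), |rvec| = θ = 0.27188 rad = 15.578°
Rodrigues: sinθ=0.26855, 1−cosθ=0.03673; R = I + sinθ·[k]× + (1−cosθ)·[k]×²:
    [+0.96544 -0.22252 +0.13566]
    [+0.23105 +0.97163 -0.05059]
    [-0.12055 +0.08019 +0.98946]
t = (0.1061, 0.0538, 0.4366) m
M0: Pc = R·M0+t = (+0.02413, +0.10490, +0.45045); u = 408.9·(+0.02413)/0.45045 + 329.0 = 350.9049, v = 525.8·(+0.10490)/0.45045 + 250.1 = 372.5469
M1: Pc = R·M1+t = (+0.15736, +0.13678, +0.43381); u = 408.9·(+0.15736)/0.43381 + 329.0 = 477.3246, v = 525.8·(+0.13678)/0.43381 + 250.1 = 415.8882
M2: Pc = R·M2+t = (+0.18807, +0.00270, +0.42275); u = 408.9·(+0.18807)/0.42275 + 329.0 = 510.9082, v = 525.8·(+0.00270)/0.42275 + 250.1 = 253.4583
M3: Pc = R·M3+t = (+0.05484, -0.02918, +0.43939); u = 408.9·(+0.05484)/0.43939 + 329.0 = 380.0331, v = 525.8·(-0.02918)/0.43939 + 250.1 = 215.1757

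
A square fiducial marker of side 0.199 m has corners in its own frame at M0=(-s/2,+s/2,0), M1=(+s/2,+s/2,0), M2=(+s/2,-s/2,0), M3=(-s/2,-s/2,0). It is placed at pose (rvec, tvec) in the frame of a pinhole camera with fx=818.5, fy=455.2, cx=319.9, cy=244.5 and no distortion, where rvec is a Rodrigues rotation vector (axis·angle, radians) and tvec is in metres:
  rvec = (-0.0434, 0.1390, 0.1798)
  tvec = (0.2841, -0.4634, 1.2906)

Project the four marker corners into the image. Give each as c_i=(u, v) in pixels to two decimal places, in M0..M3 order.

c0=(426.25, 110.55) c1=(553.22, 120.05) c2=(575.18, 51.05) c3=(448.33, 43.09)

Intrinsics K: fx=818.5, fy=455.2, cx=319.9, cy=244.5
Marker side s = 0.199 m; corners in marker frame (Z=0):
  M0 = (-0.0995, +0.0995, 0)
  M1 = (+0.0995, +0.0995, 0)
  M2 = (+0.0995, -0.0995, 0)
  M3 = (-0.0995, -0.0995, 0)
rvec = (-0.0434, 0.1390, 0.1798), |rvec| = θ = 0.23137 rad = 13.257°
Rodrigues: sinθ=0.22931, 1−cosθ=0.02665; R = I + sinθ·[k]× + (1−cosθ)·[k]×²:
    [+0.97429 -0.18120 +0.13388]
    [+0.17520 +0.98297 +0.05545]
    [-0.14165 -0.03057 +0.98944]
t = (0.2841, -0.4634, 1.2906) m
M0: Pc = R·M0+t = (+0.16913, -0.38303, +1.30165); u = 818.5·(+0.16913)/1.30165 + 319.9 = 426.2507, v = 455.2·(-0.38303)/1.30165 + 244.5 = 110.5520
M1: Pc = R·M1+t = (+0.36301, -0.34816, +1.27346); u = 818.5·(+0.36301)/1.27346 + 319.9 = 553.2207, v = 455.2·(-0.34816)/1.27346 + 244.5 = 120.0493
M2: Pc = R·M2+t = (+0.39907, -0.54377, +1.27955); u = 818.5·(+0.39907)/1.27955 + 319.9 = 575.1777, v = 455.2·(-0.54377)/1.27955 + 244.5 = 51.0523
M3: Pc = R·M3+t = (+0.20519, -0.57864, +1.30774); u = 818.5·(+0.20519)/1.30774 + 319.9 = 448.3252, v = 455.2·(-0.57864)/1.30774 + 244.5 = 43.0864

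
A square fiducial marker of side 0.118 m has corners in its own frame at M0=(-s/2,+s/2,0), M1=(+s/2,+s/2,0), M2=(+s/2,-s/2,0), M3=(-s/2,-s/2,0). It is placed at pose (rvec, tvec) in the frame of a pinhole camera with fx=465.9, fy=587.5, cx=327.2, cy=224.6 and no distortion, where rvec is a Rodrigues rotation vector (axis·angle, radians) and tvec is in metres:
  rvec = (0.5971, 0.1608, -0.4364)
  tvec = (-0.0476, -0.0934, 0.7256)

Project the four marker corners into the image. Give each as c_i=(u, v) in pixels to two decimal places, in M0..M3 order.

c0=(282.24, 202.42) c1=(346.96, 168.65) c2=(312.98, 88.31) c3=(244.32, 128.52)

Intrinsics K: fx=465.9, fy=587.5, cx=327.2, cy=224.6
Marker side s = 0.118 m; corners in marker frame (Z=0):
  M0 = (-0.0590, +0.0590, 0)
  M1 = (+0.0590, +0.0590, 0)
  M2 = (+0.0590, -0.0590, 0)
  M3 = (-0.0590, -0.0590, 0)
rvec = (0.5971, 0.1608, -0.4364), |rvec| = θ = 0.75686 rad = 43.365°
Rodrigues: sinθ=0.68664, 1−cosθ=0.27300; R = I + sinθ·[k]× + (1−cosθ)·[k]×²:
    [+0.89691 +0.44167 +0.02170]
    [-0.35015 +0.73932 -0.57515]
    [-0.27007 +0.50826 +0.81776]
t = (-0.0476, -0.0934, 0.7256) m
M0: Pc = R·M0+t = (-0.07446, -0.02912, +0.77152); u = 465.9·(-0.07446)/0.77152 + 327.2 = 282.2361, v = 587.5·(-0.02912)/0.77152 + 224.6 = 202.4250
M1: Pc = R·M1+t = (+0.03138, -0.07044, +0.73965); u = 465.9·(+0.03138)/0.73965 + 327.2 = 346.9638, v = 587.5·(-0.07044)/0.73965 + 224.6 = 168.6508
M2: Pc = R·M2+t = (-0.02074, -0.15768, +0.67968); u = 465.9·(-0.02074)/0.67968 + 327.2 = 312.9829, v = 587.5·(-0.15768)/0.67968 + 224.6 = 88.3055
M3: Pc = R·M3+t = (-0.12658, -0.11636, +0.71155); u = 465.9·(-0.12658)/0.71155 + 327.2 = 244.3213, v = 587.5·(-0.11636)/0.71155 + 224.6 = 128.5248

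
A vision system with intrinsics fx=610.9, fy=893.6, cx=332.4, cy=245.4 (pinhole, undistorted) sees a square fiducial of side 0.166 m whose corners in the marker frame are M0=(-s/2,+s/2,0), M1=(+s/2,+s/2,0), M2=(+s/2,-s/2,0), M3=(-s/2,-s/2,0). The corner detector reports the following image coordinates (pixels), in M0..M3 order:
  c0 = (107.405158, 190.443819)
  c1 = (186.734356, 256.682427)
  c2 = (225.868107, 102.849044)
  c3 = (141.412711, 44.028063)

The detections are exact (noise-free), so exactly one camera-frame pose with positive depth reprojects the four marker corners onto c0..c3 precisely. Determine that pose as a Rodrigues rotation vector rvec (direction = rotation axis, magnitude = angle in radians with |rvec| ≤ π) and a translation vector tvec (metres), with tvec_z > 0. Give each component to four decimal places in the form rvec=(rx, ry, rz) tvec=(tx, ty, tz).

rvec=(0.1125, 0.3973, 0.4273) tvec=(-0.2527, -0.0990, 0.9153)

Intrinsics K: fx=610.9, fy=893.6, cx=332.4, cy=245.4
Marker side s = 0.166 m; corners in marker frame (Z=0):
  M0 = (-0.0830, +0.0830, 0)
  M1 = (+0.0830, +0.0830, 0)
  M2 = (+0.0830, -0.0830, 0)
  M3 = (-0.0830, -0.0830, 0)
Detected image corners:
  c0 = (107.405158, 190.443819) px
  c1 = (186.734356, 256.682427) px
  c2 = (225.868107, 102.849044) px
  c3 = (141.412711, 44.028063) px
Planar DLT: solve 8×8 A·h = b for H (H[2,2]=1):
  H  [+429.66609 -185.77143 +163.73963]
  H  [+320.13205 +934.22640 +148.78855]
  H  [-0.38340 +0.20587 +1.00000]
B = K⁻¹H; ‖b₁‖=1.092479, ‖b₂‖=1.092479; λ = 2/(‖b₁‖+‖b₂‖) = 0.915349, sign → tz>0 ⇒ λ=+0.915349
r₁ = λ·B[:,0] = (+0.83475,+0.42430,-0.35094); r₂ = λ·B[:,1] = (-0.38089,+0.90521,+0.18845)
r₃ = r₁×r₂ = (+0.39764,-0.02363,+0.91724); SVD([r₁ r₂ r₃]) → R = UVᵀ:
  R  [+0.83475 -0.38089 +0.39764]
  R  [+0.42430 +0.90521 -0.02363]
  R  [-0.35094 +0.18845 +0.91724]
t = (-0.25271, -0.09896, +0.91535) m
tr R = 2.657201; θ = arccos((tr R − 1)/2) = 0.594193 rad = 34.045°
axis k = ((R−Rᵀ)₃₂, (R−Rᵀ)₁₃, (R−Rᵀ)₂₁) / (2 sinθ) = (+0.189412, +0.668568, +0.719124)
rvec = θ·k = (+0.112548, +0.397259, +0.427299)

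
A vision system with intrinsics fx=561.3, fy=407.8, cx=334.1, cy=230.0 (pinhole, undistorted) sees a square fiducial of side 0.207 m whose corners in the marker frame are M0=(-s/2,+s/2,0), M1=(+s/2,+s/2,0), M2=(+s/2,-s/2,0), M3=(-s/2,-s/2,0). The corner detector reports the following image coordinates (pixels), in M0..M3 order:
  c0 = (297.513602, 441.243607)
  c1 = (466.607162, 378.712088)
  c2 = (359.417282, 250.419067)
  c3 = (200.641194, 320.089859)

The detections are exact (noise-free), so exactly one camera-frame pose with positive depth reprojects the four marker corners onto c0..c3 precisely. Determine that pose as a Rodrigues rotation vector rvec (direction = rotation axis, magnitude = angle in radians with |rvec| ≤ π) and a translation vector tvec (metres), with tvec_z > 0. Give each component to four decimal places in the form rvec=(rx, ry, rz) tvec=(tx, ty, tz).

Intrinsics K: fx=561.3, fy=407.8, cx=334.1, cy=230.0
Marker side s = 0.207 m; corners in marker frame (Z=0):
  M0 = (-0.1035, +0.1035, 0)
  M1 = (+0.1035, +0.1035, 0)
  M2 = (+0.1035, -0.1035, 0)
  M3 = (-0.1035, -0.1035, 0)
Detected image corners:
  c0 = (297.513602, 441.243607) px
  c1 = (466.607162, 378.712088) px
  c2 = (359.417282, 250.419067) px
  c3 = (200.641194, 320.089859) px
Planar DLT: solve 8×8 A·h = b for H (H[2,2]=1):
  H  [+682.75124 +459.21241 +327.72897]
  H  [-433.90858 +567.45422 +348.10160]
  H  [-0.32911 -0.09921 +1.00000]
B = K⁻¹H; ‖b₁‖=1.695407, ‖b₂‖=1.695407; λ = 2/(‖b₁‖+‖b₂‖) = 0.589829, sign → tz>0 ⇒ λ=+0.589829
r₁ = λ·B[:,0] = (+0.83300,-0.51811,-0.19412); r₂ = λ·B[:,1] = (+0.51738,+0.85375,-0.05852)
r₃ = r₁×r₂ = (+0.19604,-0.05169,+0.97923); SVD([r₁ r₂ r₃]) → R = UVᵀ:
  R  [+0.83300 +0.51738 +0.19604]
  R  [-0.51811 +0.85375 -0.05169]
  R  [-0.19412 -0.05852 +0.97923]
t = (-0.00669, +0.17082, +0.58983) m
tr R = 2.665978; θ = arccos((tr R − 1)/2) = 0.586308 rad = 33.593°
axis k = ((R−Rᵀ)₃₂, (R−Rᵀ)₁₃, (R−Rᵀ)₂₁) / (2 sinθ) = (-0.006171, +0.352582, -0.935760)
rvec = θ·k = (-0.003618, +0.206722, -0.548644)

rvec=(-0.0036, 0.2067, -0.5486) tvec=(-0.0067, 0.1708, 0.5898)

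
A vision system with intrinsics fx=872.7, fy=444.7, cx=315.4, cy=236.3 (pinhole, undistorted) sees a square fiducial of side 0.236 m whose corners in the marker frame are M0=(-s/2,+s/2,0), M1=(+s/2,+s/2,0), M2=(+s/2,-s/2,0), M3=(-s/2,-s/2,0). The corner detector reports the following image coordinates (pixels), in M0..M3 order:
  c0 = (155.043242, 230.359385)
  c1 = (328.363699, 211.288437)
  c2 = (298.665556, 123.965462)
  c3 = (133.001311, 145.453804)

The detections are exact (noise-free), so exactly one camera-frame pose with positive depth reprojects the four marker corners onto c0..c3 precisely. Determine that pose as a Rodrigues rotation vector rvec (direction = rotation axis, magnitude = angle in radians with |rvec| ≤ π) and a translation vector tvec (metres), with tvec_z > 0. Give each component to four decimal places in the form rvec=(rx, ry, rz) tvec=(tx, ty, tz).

Intrinsics K: fx=872.7, fy=444.7, cx=315.4, cy=236.3
Marker side s = 0.236 m; corners in marker frame (Z=0):
  M0 = (-0.1180, +0.1180, 0)
  M1 = (+0.1180, +0.1180, 0)
  M2 = (+0.1180, -0.1180, 0)
  M3 = (-0.1180, -0.1180, 0)
Detected image corners:
  c0 = (155.043242, 230.359385) px
  c1 = (328.363699, 211.288437) px
  c2 = (298.665556, 123.965462) px
  c3 = (133.001311, 145.453804) px
Planar DLT: solve 8×8 A·h = b for H (H[2,2]=1):
  H  [+681.64628 +71.05705 +226.92986]
  H  [-114.17808 +335.06602 +177.10653]
  H  [-0.15833 -0.16724 +1.00000]
B = K⁻¹H; ‖b₁‖=0.870410, ‖b₂‖=0.870410; λ = 2/(‖b₁‖+‖b₂‖) = 1.148884, sign → tz>0 ⇒ λ=+1.148884
r₁ = λ·B[:,0] = (+0.96311,-0.19832,-0.18191); r₂ = λ·B[:,1] = (+0.16298,+0.96774,-0.19214)
r₃ = r₁×r₂ = (+0.21414,+0.15540,+0.96436); SVD([r₁ r₂ r₃]) → R = UVᵀ:
  R  [+0.96311 +0.16298 +0.21414]
  R  [-0.19832 +0.96774 +0.15540]
  R  [-0.18191 -0.19214 +0.96436]
t = (-0.11647, -0.15293, +1.14888) m
tr R = 2.895211; θ = arccos((tr R − 1)/2) = 0.325142 rad = 18.629°
axis k = ((R−Rᵀ)₃₂, (R−Rᵀ)₁₃, (R−Rᵀ)₂₁) / (2 sinθ) = (-0.543973, +0.619903, -0.565521)
rvec = θ·k = (-0.176869, +0.201557, -0.183875)

rvec=(-0.1769, 0.2016, -0.1839) tvec=(-0.1165, -0.1529, 1.1489)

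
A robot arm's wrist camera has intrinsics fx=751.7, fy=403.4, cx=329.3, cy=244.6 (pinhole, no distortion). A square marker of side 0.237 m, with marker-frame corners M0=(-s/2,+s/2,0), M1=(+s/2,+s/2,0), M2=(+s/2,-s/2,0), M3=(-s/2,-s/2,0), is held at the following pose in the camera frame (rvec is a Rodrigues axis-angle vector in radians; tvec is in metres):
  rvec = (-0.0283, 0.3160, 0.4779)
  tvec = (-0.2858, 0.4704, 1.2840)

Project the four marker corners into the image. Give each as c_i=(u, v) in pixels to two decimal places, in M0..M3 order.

Intrinsics K: fx=751.7, fy=403.4, cx=329.3, cy=244.6
Marker side s = 0.237 m; corners in marker frame (Z=0):
  M0 = (-0.1185, +0.1185, 0)
  M1 = (+0.1185, +0.1185, 0)
  M2 = (+0.1185, -0.1185, 0)
  M3 = (-0.1185, -0.1185, 0)
rvec = (-0.0283, 0.3160, 0.4779), |rvec| = θ = 0.57362 rad = 32.866°
Rodrigues: sinθ=0.54268, 1−cosθ=0.16006; R = I + sinθ·[k]× + (1−cosθ)·[k]×²:
    [+0.84033 -0.45647 +0.29237]
    [+0.44777 +0.88851 +0.10023]
    [-0.30553 +0.04669 +0.95104]
t = (-0.2858, 0.4704, 1.2840) m
M0: Pc = R·M0+t = (-0.43947, +0.52263, +1.32574); u = 751.7·(-0.43947)/1.32574 + 329.3 = 80.1180, v = 403.4·(+0.52263)/1.32574 + 244.6 = 403.6271
M1: Pc = R·M1+t = (-0.24031, +0.62875, +1.25333); u = 751.7·(-0.24031)/1.25333 + 329.3 = 185.1692, v = 403.4·(+0.62875)/1.25333 + 244.6 = 446.9714
M2: Pc = R·M2+t = (-0.13213, +0.41817, +1.24226); u = 751.7·(-0.13213)/1.24226 + 329.3 = 249.3477, v = 403.4·(+0.41817)/1.24226 + 244.6 = 380.3930
M3: Pc = R·M3+t = (-0.33129, +0.31205, +1.31467); u = 751.7·(-0.33129)/1.31467 + 329.3 = 139.8775, v = 403.4·(+0.31205)/1.31467 + 244.6 = 340.3509

c0=(80.12, 403.63) c1=(185.17, 446.97) c2=(249.35, 380.39) c3=(139.88, 340.35)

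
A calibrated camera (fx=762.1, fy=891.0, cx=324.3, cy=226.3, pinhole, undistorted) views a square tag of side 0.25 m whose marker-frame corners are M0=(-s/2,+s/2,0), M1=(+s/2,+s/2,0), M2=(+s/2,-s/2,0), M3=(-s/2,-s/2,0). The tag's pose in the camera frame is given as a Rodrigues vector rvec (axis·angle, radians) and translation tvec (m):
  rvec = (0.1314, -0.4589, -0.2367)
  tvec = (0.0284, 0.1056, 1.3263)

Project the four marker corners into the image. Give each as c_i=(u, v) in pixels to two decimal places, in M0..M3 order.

c0=(291.48, 403.71) c1=(412.21, 349.80) c2=(387.55, 195.56) c3=(260.44, 238.38)

Intrinsics K: fx=762.1, fy=891.0, cx=324.3, cy=226.3
Marker side s = 0.25 m; corners in marker frame (Z=0):
  M0 = (-0.1250, +0.1250, 0)
  M1 = (+0.1250, +0.1250, 0)
  M2 = (+0.1250, -0.1250, 0)
  M3 = (-0.1250, -0.1250, 0)
rvec = (0.1314, -0.4589, -0.2367), |rvec| = θ = 0.53281 rad = 30.528°
Rodrigues: sinθ=0.50795, 1−cosθ=0.13861; R = I + sinθ·[k]× + (1−cosθ)·[k]×²:
    [+0.86982 +0.19622 -0.45268]
    [-0.25510 +0.96421 -0.07223]
    [+0.42231 +0.17831 +0.88874]
t = (0.0284, 0.1056, 1.3263) m
M0: Pc = R·M0+t = (-0.05580, +0.25801, +1.29580); u = 762.1·(-0.05580)/1.29580 + 324.3 = 291.4823, v = 891.0·(+0.25801)/1.29580 + 226.3 = 403.7122
M1: Pc = R·M1+t = (+0.16165, +0.19424, +1.40138); u = 762.1·(+0.16165)/1.40138 + 324.3 = 412.2110, v = 891.0·(+0.19424)/1.40138 + 226.3 = 349.7977
M2: Pc = R·M2+t = (+0.11260, -0.04681, +1.35680); u = 762.1·(+0.11260)/1.35680 + 324.3 = 387.5462, v = 891.0·(-0.04681)/1.35680 + 226.3 = 195.5574
M3: Pc = R·M3+t = (-0.10485, +0.01696, +1.25122); u = 762.1·(-0.10485)/1.25122 + 324.3 = 260.4351, v = 891.0·(+0.01696)/1.25122 + 226.3 = 238.3781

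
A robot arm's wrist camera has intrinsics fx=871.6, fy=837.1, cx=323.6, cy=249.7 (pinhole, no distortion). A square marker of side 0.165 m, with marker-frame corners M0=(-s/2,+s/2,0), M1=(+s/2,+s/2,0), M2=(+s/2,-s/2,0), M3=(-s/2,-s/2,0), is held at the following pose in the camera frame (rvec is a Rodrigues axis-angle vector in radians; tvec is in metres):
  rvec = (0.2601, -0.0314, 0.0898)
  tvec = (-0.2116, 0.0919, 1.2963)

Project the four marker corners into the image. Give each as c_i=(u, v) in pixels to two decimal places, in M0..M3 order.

Intrinsics K: fx=871.6, fy=837.1, cx=323.6, cy=249.7
Marker side s = 0.165 m; corners in marker frame (Z=0):
  M0 = (-0.0825, +0.0825, 0)
  M1 = (+0.0825, +0.0825, 0)
  M2 = (+0.0825, -0.0825, 0)
  M3 = (-0.0825, -0.0825, 0)
rvec = (0.2601, -0.0314, 0.0898), |rvec| = θ = 0.27695 rad = 15.868°
Rodrigues: sinθ=0.27342, 1−cosθ=0.03811; R = I + sinθ·[k]× + (1−cosθ)·[k]×²:
    [+0.99550 -0.09271 -0.01940]
    [+0.08460 +0.96238 -0.25819]
    [+0.04260 +0.25539 +0.96590]
t = (-0.2116, 0.0919, 1.2963) m
M0: Pc = R·M0+t = (-0.30138, +0.16432, +1.31385); u = 871.6·(-0.30138)/1.31385 + 323.6 = 123.6684, v = 837.1·(+0.16432)/1.31385 + 249.7 = 354.3919
M1: Pc = R·M1+t = (-0.13712, +0.17828, +1.32088); u = 871.6·(-0.13712)/1.32088 + 323.6 = 233.1200, v = 837.1·(+0.17828)/1.32088 + 249.7 = 362.6810
M2: Pc = R·M2+t = (-0.12182, +0.01948, +1.27875); u = 871.6·(-0.12182)/1.27875 + 323.6 = 240.5654, v = 837.1·(+0.01948)/1.27875 + 249.7 = 262.4539
M3: Pc = R·M3+t = (-0.28608, +0.00552, +1.27172); u = 871.6·(-0.28608)/1.27172 + 323.6 = 127.5283, v = 837.1·(+0.00552)/1.27172 + 249.7 = 253.3361

c0=(123.67, 354.39) c1=(233.12, 362.68) c2=(240.57, 262.45) c3=(127.53, 253.34)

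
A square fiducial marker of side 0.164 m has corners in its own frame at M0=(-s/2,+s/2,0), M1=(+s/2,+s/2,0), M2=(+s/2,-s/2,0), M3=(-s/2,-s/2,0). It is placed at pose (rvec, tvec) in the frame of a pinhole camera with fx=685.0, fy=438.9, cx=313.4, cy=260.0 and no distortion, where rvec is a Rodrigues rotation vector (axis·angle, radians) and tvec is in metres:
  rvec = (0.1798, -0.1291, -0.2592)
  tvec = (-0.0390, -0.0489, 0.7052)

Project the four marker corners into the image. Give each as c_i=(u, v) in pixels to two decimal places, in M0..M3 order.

Intrinsics K: fx=685.0, fy=438.9, cx=313.4, cy=260.0
Marker side s = 0.164 m; corners in marker frame (Z=0):
  M0 = (-0.0820, +0.0820, 0)
  M1 = (+0.0820, +0.0820, 0)
  M2 = (+0.0820, -0.0820, 0)
  M3 = (-0.0820, -0.0820, 0)
rvec = (0.1798, -0.1291, -0.2592), |rvec| = θ = 0.34085 rad = 19.529°
Rodrigues: sinθ=0.33429, 1−cosθ=0.05753; R = I + sinθ·[k]× + (1−cosθ)·[k]×²:
    [+0.95848 +0.24272 -0.14969]
    [-0.26570 +0.95072 -0.15977]
    [+0.10354 +0.19291 +0.97574]
t = (-0.0390, -0.0489, 0.7052) m
M0: Pc = R·M0+t = (-0.09769, +0.05085, +0.71253); u = 685.0·(-0.09769)/0.71253 + 313.4 = 219.4818, v = 438.9·(+0.05085)/0.71253 + 260.0 = 291.3206
M1: Pc = R·M1+t = (+0.05950, +0.00727, +0.72951); u = 685.0·(+0.05950)/0.72951 + 313.4 = 369.2679, v = 438.9·(+0.00727)/0.72951 + 260.0 = 264.3749
M2: Pc = R·M2+t = (+0.01969, -0.14865, +0.69787); u = 685.0·(+0.01969)/0.69787 + 313.4 = 332.7293, v = 438.9·(-0.14865)/0.69787 + 260.0 = 166.5140
M3: Pc = R·M3+t = (-0.13750, -0.10507, +0.68089); u = 685.0·(-0.13750)/0.68089 + 313.4 = 175.0724, v = 438.9·(-0.10507)/0.68089 + 260.0 = 192.2713

c0=(219.48, 291.32) c1=(369.27, 264.37) c2=(332.73, 166.51) c3=(175.07, 192.27)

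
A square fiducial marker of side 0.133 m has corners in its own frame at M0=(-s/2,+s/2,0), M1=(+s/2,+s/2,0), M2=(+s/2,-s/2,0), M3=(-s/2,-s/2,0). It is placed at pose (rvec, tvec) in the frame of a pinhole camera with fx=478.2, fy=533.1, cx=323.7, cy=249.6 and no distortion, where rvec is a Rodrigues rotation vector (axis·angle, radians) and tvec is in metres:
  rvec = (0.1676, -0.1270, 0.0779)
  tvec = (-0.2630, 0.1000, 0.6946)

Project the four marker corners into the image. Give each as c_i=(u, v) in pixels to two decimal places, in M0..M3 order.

c0=(93.97, 372.78) c1=(187.71, 376.36) c2=(191.57, 279.66) c3=(94.95, 273.45)

Intrinsics K: fx=478.2, fy=533.1, cx=323.7, cy=249.6
Marker side s = 0.133 m; corners in marker frame (Z=0):
  M0 = (-0.0665, +0.0665, 0)
  M1 = (+0.0665, +0.0665, 0)
  M2 = (+0.0665, -0.0665, 0)
  M3 = (-0.0665, -0.0665, 0)
rvec = (0.1676, -0.1270, 0.0779), |rvec| = θ = 0.22425 rad = 12.848°
Rodrigues: sinθ=0.22237, 1−cosθ=0.02504; R = I + sinθ·[k]× + (1−cosθ)·[k]×²:
    [+0.98895 -0.08785 -0.11944]
    [+0.06665 +0.98299 -0.17112]
    [+0.13244 +0.16127 +0.97798]
t = (-0.2630, 0.1000, 0.6946) m
M0: Pc = R·M0+t = (-0.33461, +0.16094, +0.69652); u = 478.2·(-0.33461)/0.69652 + 323.7 = 93.9728, v = 533.1·(+0.16094)/0.69652 + 249.6 = 372.7776
M1: Pc = R·M1+t = (-0.20308, +0.16980, +0.71413); u = 478.2·(-0.20308)/0.71413 + 323.7 = 187.7149, v = 533.1·(+0.16980)/0.71413 + 249.6 = 376.3568
M2: Pc = R·M2+t = (-0.19139, +0.03906, +0.69268); u = 478.2·(-0.19139)/0.69268 + 323.7 = 191.5699, v = 533.1·(+0.03906)/0.69268 + 249.6 = 279.6637
M3: Pc = R·M3+t = (-0.32292, +0.03020, +0.67507); u = 478.2·(-0.32292)/0.67507 + 323.7 = 94.9499, v = 533.1·(+0.03020)/0.67507 + 249.6 = 273.4479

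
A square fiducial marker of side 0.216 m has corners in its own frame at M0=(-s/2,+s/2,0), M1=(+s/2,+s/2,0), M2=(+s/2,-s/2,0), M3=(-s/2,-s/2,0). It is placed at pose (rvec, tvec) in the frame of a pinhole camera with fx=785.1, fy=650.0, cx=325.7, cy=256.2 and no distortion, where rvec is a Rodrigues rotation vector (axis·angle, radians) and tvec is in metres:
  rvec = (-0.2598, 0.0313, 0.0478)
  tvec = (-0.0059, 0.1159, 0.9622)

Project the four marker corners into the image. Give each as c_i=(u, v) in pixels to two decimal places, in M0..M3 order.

Intrinsics K: fx=785.1, fy=650.0, cx=325.7, cy=256.2
Marker side s = 0.216 m; corners in marker frame (Z=0):
  M0 = (-0.1080, +0.1080, 0)
  M1 = (+0.1080, +0.1080, 0)
  M2 = (+0.1080, -0.1080, 0)
  M3 = (-0.1080, -0.1080, 0)
rvec = (-0.2598, 0.0313, 0.0478), |rvec| = θ = 0.26601 rad = 15.241°
Rodrigues: sinθ=0.26288, 1−cosθ=0.03517; R = I + sinθ·[k]× + (1−cosθ)·[k]×²:
    [+0.99838 -0.05128 +0.02476]
    [+0.04320 +0.96531 +0.25749]
    [-0.03710 -0.25600 +0.96596]
t = (-0.0059, 0.1159, 0.9622) m
M0: Pc = R·M0+t = (-0.11926, +0.21549, +0.93856); u = 785.1·(-0.11926)/0.93856 + 325.7 = 225.9371, v = 650.0·(+0.21549)/0.93856 + 256.2 = 405.4370
M1: Pc = R·M1+t = (+0.09639, +0.22482, +0.93054); u = 785.1·(+0.09639)/0.93054 + 325.7 = 407.0213, v = 650.0·(+0.22482)/0.93054 + 256.2 = 413.2398
M2: Pc = R·M2+t = (+0.10746, +0.01631, +0.98584); u = 785.1·(+0.10746)/0.98584 + 325.7 = 411.2810, v = 650.0·(+0.01631)/0.98584 + 256.2 = 266.9546
M3: Pc = R·M3+t = (-0.10819, +0.00698, +0.99386); u = 785.1·(-0.10819)/0.99386 + 325.7 = 240.2377, v = 650.0·(+0.00698)/0.99386 + 256.2 = 260.7656

c0=(225.94, 405.44) c1=(407.02, 413.24) c2=(411.28, 266.95) c3=(240.24, 260.77)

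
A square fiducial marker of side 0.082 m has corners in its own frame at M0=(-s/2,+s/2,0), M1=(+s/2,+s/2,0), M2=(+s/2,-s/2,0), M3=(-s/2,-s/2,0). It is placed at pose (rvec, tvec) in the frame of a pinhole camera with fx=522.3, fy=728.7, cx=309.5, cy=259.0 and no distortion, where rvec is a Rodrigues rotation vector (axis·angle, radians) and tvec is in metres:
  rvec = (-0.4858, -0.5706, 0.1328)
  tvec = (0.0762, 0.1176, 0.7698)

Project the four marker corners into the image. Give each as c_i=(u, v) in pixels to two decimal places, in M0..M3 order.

Intrinsics K: fx=522.3, fy=728.7, cx=309.5, cy=259.0
Marker side s = 0.082 m; corners in marker frame (Z=0):
  M0 = (-0.0410, +0.0410, 0)
  M1 = (+0.0410, +0.0410, 0)
  M2 = (+0.0410, -0.0410, 0)
  M3 = (-0.0410, -0.0410, 0)
rvec = (-0.4858, -0.5706, 0.1328), |rvec| = θ = 0.76107 rad = 43.606°
Rodrigues: sinθ=0.68969, 1−cosθ=0.27590; R = I + sinθ·[k]× + (1−cosθ)·[k]×²:
    [+0.83651 +0.01169 -0.54782]
    [+0.25238 +0.87919 +0.40415]
    [+0.48636 -0.47634 +0.73250]
t = (0.0762, 0.1176, 0.7698) m
M0: Pc = R·M0+t = (+0.04238, +0.14330, +0.73033); u = 522.3·(+0.04238)/0.73033 + 309.5 = 339.8099, v = 728.7·(+0.14330)/0.73033 + 259.0 = 401.9792
M1: Pc = R·M1+t = (+0.11098, +0.16399, +0.77021); u = 522.3·(+0.11098)/0.77021 + 309.5 = 384.7560, v = 728.7·(+0.16399)/0.77021 + 259.0 = 414.1557
M2: Pc = R·M2+t = (+0.11002, +0.09190, +0.80927); u = 522.3·(+0.11002)/0.80927 + 309.5 = 380.5051, v = 728.7·(+0.09190)/0.80927 + 259.0 = 341.7515
M3: Pc = R·M3+t = (+0.04142, +0.07121, +0.76939); u = 522.3·(+0.04142)/0.76939 + 309.5 = 337.6204, v = 728.7·(+0.07121)/0.76939 + 259.0 = 326.4400

c0=(339.81, 401.98) c1=(384.76, 414.16) c2=(380.51, 341.75) c3=(337.62, 326.44)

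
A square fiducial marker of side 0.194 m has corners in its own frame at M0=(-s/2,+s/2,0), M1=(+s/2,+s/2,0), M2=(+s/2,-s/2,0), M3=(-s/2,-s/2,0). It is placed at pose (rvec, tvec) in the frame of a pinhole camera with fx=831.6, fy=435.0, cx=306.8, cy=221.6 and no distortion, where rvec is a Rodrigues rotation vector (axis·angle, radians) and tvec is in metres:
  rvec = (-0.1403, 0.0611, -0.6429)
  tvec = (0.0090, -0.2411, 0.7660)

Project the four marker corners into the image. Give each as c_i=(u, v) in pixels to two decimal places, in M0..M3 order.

Intrinsics K: fx=831.6, fy=435.0, cx=306.8, cy=221.6
Marker side s = 0.194 m; corners in marker frame (Z=0):
  M0 = (-0.0970, +0.0970, 0)
  M1 = (+0.0970, +0.0970, 0)
  M2 = (+0.0970, -0.0970, 0)
  M3 = (-0.0970, -0.0970, 0)
rvec = (-0.1403, 0.0611, -0.6429), |rvec| = θ = 0.66086 rad = 37.865°
Rodrigues: sinθ=0.61380, 1−cosθ=0.21054; R = I + sinθ·[k]× + (1−cosθ)·[k]×²:
    [+0.79895 +0.59298 +0.10023]
    [-0.60125 +0.79126 +0.11137]
    [-0.01327 -0.14924 +0.98871]
t = (0.0090, -0.2411, 0.7660) m
M0: Pc = R·M0+t = (-0.01098, -0.10603, +0.75281); u = 831.6·(-0.01098)/0.75281 + 306.8 = 294.6718, v = 435.0·(-0.10603)/0.75281 + 221.6 = 160.3342
M1: Pc = R·M1+t = (+0.14402, -0.22267, +0.75024); u = 831.6·(+0.14402)/0.75024 + 306.8 = 466.4365, v = 435.0·(-0.22267)/0.75024 + 221.6 = 92.4930
M2: Pc = R·M2+t = (+0.02898, -0.37617, +0.77919); u = 831.6·(+0.02898)/0.77919 + 306.8 = 337.7283, v = 435.0·(-0.37617)/0.77919 + 221.6 = 11.5928
M3: Pc = R·M3+t = (-0.12602, -0.25953, +0.78176); u = 831.6·(-0.12602)/0.78176 + 306.8 = 172.7488, v = 435.0·(-0.25953)/0.78176 + 221.6 = 77.1878

c0=(294.67, 160.33) c1=(466.44, 92.49) c2=(337.73, 11.59) c3=(172.75, 77.19)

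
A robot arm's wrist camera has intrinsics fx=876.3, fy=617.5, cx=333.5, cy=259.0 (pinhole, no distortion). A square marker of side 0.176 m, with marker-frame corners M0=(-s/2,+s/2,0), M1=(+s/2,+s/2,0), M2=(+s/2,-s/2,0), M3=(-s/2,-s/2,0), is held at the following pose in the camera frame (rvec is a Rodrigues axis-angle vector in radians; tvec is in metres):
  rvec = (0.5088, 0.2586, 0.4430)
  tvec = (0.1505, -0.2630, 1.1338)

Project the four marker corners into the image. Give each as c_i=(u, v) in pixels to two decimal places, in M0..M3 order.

Intrinsics K: fx=876.3, fy=617.5, cx=333.5, cy=259.0
Marker side s = 0.176 m; corners in marker frame (Z=0):
  M0 = (-0.0880, +0.0880, 0)
  M1 = (+0.0880, +0.0880, 0)
  M2 = (+0.0880, -0.0880, 0)
  M3 = (-0.0880, -0.0880, 0)
rvec = (0.5088, 0.2586, 0.4430), |rvec| = θ = 0.72250 rad = 41.396°
Rodrigues: sinθ=0.66126, 1−cosθ=0.24984; R = I + sinθ·[k]× + (1−cosθ)·[k]×²:
    [+0.87406 -0.34248 +0.34456]
    [+0.46843 +0.78217 -0.41084]
    [-0.12880 +0.52051 +0.84409]
t = (0.1505, -0.2630, 1.1338) m
M0: Pc = R·M0+t = (+0.04344, -0.23539, +1.19094); u = 876.3·(+0.04344)/1.19094 + 333.5 = 365.4667, v = 617.5·(-0.23539)/1.19094 + 259.0 = 136.9501
M1: Pc = R·M1+t = (+0.19728, -0.15295, +1.16827); u = 876.3·(+0.19728)/1.16827 + 333.5 = 481.4761, v = 617.5·(-0.15295)/1.16827 + 259.0 = 178.1580
M2: Pc = R·M2+t = (+0.25756, -0.29061, +1.07666); u = 876.3·(+0.25756)/1.07666 + 333.5 = 543.1258, v = 617.5·(-0.29061)/1.07666 + 259.0 = 92.3264
M3: Pc = R·M3+t = (+0.10372, -0.37305, +1.09933); u = 876.3·(+0.10372)/1.09933 + 333.5 = 416.1779, v = 617.5·(-0.37305)/1.09933 + 259.0 = 49.4544

c0=(365.47, 136.95) c1=(481.48, 178.16) c2=(543.13, 92.33) c3=(416.18, 49.45)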